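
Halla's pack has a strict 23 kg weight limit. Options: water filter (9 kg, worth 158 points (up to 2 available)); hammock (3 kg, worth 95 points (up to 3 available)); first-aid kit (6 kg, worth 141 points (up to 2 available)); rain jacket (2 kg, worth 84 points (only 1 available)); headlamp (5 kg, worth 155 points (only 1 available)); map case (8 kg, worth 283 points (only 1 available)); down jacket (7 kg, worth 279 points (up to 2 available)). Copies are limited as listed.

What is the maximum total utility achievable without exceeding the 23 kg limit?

843

A density-first pass picks 2×hammock + rain jacket + 2×down jacket — 832 at 22 kg.
The 2 kg tied up in rain jacket is better spent on hammock — total rises to 843 (23 kg).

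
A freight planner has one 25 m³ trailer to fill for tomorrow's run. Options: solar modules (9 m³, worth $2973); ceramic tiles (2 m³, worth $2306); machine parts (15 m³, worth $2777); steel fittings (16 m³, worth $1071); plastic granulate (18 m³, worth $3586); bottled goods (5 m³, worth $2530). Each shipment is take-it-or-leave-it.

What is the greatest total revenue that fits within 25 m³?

8422

Density check — ceramic tiles 1153.00, bottled goods 506.00, solar modules 330.33, plastic granulate 199.22 are the best per m³.
The ratio heuristic lands on solar modules + ceramic tiles + bottled goods (7809) but leaves 9 m³ idle.
Replace solar modules with plastic granulate: the trade gains 613 net, giving 8422 at 25 m³.
Next best is solar modules + ceramic tiles + bottled goods at 7809 (16 m³) — short by 613.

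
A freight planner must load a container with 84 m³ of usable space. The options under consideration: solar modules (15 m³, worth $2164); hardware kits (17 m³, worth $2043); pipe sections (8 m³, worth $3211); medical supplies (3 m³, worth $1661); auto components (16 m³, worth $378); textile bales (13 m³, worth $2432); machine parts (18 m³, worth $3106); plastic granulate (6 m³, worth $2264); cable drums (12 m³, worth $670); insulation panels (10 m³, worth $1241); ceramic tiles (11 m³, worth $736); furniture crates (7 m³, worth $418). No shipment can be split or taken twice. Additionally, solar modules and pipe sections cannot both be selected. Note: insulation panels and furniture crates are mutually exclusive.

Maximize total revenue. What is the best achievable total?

Taking hardware kits + pipe sections + medical supplies + textile bales + machine parts + plastic granulate + insulation panels: 75 m³ used, 15958 in revenue.
No other feasible combination exceeds 15958.

15958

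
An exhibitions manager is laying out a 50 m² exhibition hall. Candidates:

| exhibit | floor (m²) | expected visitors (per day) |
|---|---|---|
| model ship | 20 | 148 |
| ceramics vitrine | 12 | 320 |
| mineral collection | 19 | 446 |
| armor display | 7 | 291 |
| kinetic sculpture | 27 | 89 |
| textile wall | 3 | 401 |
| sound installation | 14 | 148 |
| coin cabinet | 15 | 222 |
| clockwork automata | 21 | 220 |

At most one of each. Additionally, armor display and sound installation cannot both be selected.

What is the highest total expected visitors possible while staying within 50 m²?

Ceramics vitrine + mineral collection + armor display + textile wall uses 41 of the 50 m² and totals 1458.

1458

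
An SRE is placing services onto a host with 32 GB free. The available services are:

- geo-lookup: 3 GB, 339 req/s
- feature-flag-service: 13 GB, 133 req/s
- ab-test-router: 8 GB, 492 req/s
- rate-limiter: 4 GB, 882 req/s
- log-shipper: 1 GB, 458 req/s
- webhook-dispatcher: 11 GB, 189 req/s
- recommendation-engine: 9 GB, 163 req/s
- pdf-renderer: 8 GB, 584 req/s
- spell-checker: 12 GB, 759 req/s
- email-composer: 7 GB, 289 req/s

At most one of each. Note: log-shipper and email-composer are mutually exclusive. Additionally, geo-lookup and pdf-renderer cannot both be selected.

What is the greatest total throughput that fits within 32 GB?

2930

Geo-lookup + ab-test-router + rate-limiter + log-shipper + spell-checker uses 28 of the 32 GB and totals 2930.
Next best is ab-test-router + rate-limiter + pdf-renderer + spell-checker at 2717 (32 GB) — short by 213.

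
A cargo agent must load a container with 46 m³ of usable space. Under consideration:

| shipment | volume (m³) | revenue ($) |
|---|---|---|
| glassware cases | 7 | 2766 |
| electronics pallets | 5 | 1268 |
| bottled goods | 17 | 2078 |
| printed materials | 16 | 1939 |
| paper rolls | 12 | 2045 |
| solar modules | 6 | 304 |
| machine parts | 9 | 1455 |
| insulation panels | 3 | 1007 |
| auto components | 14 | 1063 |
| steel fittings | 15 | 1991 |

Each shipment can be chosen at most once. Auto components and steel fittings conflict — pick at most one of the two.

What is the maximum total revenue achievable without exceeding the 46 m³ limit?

9264

Filling by ratio: glassware cases + electronics pallets + paper rolls + solar modules + machine parts + insulation panels for 8845, with 4 m³ left unused.
Replace electronics pallets and solar modules with steel fittings: the trade gains 419 net, giving 9264 at 46 m³.
An exhaustive check of the 1024 subsets confirms 9264.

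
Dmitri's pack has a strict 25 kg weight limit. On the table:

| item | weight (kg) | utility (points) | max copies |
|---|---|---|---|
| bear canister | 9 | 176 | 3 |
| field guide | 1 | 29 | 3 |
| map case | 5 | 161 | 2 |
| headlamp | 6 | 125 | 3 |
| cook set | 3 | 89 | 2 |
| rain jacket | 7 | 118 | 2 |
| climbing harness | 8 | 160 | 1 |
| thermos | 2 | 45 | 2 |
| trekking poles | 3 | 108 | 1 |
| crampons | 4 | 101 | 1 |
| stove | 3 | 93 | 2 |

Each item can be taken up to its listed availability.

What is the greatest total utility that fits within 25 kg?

The ratio ordering already packs tightly: 2×map case + 2×cook set + trekking poles + 2×stove, 25 kg, 794.
Nothing else within 25 kg beats 794.

794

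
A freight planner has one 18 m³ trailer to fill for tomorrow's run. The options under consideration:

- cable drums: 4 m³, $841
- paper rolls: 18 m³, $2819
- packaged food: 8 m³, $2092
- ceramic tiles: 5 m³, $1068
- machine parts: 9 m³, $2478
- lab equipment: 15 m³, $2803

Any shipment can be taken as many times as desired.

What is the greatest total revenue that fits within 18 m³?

4956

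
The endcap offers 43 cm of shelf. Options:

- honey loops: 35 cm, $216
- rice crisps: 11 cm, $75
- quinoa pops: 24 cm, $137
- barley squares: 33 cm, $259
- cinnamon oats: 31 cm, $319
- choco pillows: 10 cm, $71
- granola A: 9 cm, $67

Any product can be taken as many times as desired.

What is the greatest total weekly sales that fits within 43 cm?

By weekly sales per cm: cinnamon oats 10.29, barley squares 7.85, granola A 7.44, choco pillows 7.10 lead.
Greedy by ratio would take cinnamon oats + granola A: 40 cm used, total 386.
Dropping granola A frees 9 cm; slotting in rice crisps (11 cm) lifts the total to 394 at 42 cm.
Every other selection either busts 43 cm or fails to beat 394.

394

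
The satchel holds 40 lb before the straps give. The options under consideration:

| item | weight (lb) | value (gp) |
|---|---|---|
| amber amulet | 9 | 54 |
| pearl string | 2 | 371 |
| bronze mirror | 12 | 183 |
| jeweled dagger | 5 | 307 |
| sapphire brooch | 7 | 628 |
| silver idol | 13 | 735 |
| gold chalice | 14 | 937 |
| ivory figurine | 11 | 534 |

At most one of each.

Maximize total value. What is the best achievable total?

By value per lb: pearl string 185.50, sapphire brooch 89.71, gold chalice 66.93 lead.
Taking pearl string + jeweled dagger + sapphire brooch + gold chalice + ivory figurine: 39 lb used, 2777 in value.
Next best is pearl string + sapphire brooch + silver idol + gold chalice at 2671 (36 lb) — short by 106.

2777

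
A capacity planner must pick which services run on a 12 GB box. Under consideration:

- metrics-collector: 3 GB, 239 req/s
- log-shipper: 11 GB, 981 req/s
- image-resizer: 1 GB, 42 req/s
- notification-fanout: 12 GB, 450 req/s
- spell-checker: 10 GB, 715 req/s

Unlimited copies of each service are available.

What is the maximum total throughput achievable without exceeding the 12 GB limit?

1023

The ratio ordering already packs tightly: log-shipper + image-resizer, 12 GB, 1023.
No other feasible combination exceeds 1023.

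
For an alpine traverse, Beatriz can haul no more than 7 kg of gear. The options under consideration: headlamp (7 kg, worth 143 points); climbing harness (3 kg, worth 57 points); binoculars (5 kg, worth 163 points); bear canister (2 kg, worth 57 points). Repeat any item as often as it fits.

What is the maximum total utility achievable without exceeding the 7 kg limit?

220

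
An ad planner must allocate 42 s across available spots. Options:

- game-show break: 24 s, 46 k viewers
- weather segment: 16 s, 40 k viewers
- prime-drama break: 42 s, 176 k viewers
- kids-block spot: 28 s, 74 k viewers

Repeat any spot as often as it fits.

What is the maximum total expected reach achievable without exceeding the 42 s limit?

Density check — prime-drama break 4.19, kids-block spot 2.64, weather segment 2.50 are the best per s.
Taking prime-drama break: 42 s used, 176 in expected reach.
Nothing else within 42 s beats 176.

176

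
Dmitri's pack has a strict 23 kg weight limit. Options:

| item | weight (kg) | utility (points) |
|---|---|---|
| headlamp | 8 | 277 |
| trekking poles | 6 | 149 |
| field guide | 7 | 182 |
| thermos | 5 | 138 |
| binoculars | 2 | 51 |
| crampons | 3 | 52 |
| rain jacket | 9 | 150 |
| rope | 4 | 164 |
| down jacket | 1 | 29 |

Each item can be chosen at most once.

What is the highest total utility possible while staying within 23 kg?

Ranking by ratio (utility/kg): rope 41.00, headlamp 34.62, down jacket 29.00.
Greedy by ratio would take headlamp + thermos + binoculars + crampons + rope + down jacket: 23 kg used, total 711.
Dropping binoculars and crampons and down jacket frees 6 kg; slotting in trekking poles (6 kg) lifts the total to 728 at 23 kg.
No other feasible combination exceeds 728.

728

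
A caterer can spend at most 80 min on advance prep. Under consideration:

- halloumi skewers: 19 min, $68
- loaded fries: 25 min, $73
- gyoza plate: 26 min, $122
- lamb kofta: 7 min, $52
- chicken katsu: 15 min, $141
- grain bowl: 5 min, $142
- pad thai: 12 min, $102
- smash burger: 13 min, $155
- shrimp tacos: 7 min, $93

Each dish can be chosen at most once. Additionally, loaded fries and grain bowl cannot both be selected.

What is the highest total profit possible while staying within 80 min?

A density-first pass picks halloumi skewers + lamb kofta + chicken katsu + grain bowl + pad thai + smash burger + shrimp tacos — 753 at 78 min.
Replace halloumi skewers and lamb kofta with gyoza plate: the trade gains 2 net, giving 755 at 78 min.
An exhaustive check of the 512 subsets confirms 755.

755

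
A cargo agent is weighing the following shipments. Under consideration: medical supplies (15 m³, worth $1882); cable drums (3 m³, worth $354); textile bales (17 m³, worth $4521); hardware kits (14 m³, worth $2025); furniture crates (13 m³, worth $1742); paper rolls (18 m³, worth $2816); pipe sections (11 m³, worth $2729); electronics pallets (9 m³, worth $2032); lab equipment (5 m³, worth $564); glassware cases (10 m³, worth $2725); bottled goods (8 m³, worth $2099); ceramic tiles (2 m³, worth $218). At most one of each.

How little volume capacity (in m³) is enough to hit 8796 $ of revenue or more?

35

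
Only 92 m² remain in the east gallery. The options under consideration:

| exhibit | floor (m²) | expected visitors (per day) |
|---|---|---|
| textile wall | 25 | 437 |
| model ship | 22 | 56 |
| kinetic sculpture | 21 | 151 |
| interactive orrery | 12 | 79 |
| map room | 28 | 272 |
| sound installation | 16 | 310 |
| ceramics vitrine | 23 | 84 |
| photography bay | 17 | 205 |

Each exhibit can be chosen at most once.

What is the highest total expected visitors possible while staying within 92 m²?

By expected visitors per m²: sound installation 19.38, textile wall 17.48, photography bay 12.06, map room 9.71 lead.
Textile wall + map room + sound installation + photography bay uses 86 of the 92 m² and totals 1224.

1224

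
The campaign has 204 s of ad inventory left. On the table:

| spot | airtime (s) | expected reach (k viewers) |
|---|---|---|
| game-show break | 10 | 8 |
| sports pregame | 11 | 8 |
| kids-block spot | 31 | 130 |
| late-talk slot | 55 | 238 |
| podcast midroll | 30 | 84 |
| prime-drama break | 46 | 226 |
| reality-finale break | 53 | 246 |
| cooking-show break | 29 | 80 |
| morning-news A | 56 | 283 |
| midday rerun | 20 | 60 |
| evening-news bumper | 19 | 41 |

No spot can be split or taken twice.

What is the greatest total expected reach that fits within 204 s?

Taking the top-ratio spots first gives game-show break + kids-block spot + prime-drama break + reality-finale break + morning-news A for 893 (196 s).
Replace game-show break and prime-drama break with late-talk slot: the trade gains 4 net, giving 897 at 195 s.

897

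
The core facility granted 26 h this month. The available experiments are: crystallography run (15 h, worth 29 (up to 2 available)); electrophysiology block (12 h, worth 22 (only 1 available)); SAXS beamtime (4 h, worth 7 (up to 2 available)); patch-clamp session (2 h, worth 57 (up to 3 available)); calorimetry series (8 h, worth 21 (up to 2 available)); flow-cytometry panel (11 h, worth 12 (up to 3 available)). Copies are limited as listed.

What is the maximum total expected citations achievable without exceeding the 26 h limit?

Best packing: SAXS beamtime + 3×patch-clamp session + 2×calorimetry series — 26 h, 220 total.
That's the maximum — no swap from here does better than 220.

220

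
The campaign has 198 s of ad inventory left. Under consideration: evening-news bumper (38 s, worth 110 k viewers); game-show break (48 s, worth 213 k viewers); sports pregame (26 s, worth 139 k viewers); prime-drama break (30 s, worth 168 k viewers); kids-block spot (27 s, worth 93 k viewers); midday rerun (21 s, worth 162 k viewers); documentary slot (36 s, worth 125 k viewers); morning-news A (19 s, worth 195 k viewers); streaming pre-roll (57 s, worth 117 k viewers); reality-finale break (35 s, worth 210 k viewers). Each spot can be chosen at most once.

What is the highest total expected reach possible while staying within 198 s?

1092

Filling by ratio: game-show break + sports pregame + prime-drama break + midday rerun + morning-news A + reality-finale break for 1087, with 19 s left unused.
Replace game-show break with kids-block spot + documentary slot: the trade gains 5 net, giving 1092 at 194 s.
Runner-up game-show break + sports pregame + prime-drama break + midday rerun + morning-news A + reality-finale break tops out at 1087.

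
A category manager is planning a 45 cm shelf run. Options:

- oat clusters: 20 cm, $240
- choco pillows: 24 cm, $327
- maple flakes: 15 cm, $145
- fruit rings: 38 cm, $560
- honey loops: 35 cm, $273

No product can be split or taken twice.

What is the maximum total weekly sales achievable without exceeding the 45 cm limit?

A density-first pass picks fruit rings — 560 at 38 cm.
Dropping fruit rings frees 38 cm; slotting in oat clusters + choco pillows (44 cm) lifts the total to 567 at 44 cm.
The closest alternative, fruit rings, reaches only 560.

567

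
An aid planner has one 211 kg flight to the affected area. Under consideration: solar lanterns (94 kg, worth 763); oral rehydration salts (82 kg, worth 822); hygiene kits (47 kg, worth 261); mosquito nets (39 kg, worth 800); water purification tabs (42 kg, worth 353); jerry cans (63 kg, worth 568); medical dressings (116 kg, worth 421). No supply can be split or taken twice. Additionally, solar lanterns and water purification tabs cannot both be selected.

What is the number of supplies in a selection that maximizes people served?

4

Best achievable people served is 2236.
For example oral rehydration salts + hygiene kits + mosquito nets + water purification tabs achieves it, using 210 kg.
All optima have 4 supplies.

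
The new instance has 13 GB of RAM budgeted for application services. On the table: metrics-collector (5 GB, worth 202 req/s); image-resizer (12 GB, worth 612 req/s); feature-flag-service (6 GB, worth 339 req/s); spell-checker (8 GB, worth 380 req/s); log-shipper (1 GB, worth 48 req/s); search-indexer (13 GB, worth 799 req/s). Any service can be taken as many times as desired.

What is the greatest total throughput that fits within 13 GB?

799

Density check — search-indexer 61.46, feature-flag-service 56.50, image-resizer 51.00 are the best per GB.
Best packing: search-indexer — 13 GB, 799 total.
Nothing else within 13 GB beats 799.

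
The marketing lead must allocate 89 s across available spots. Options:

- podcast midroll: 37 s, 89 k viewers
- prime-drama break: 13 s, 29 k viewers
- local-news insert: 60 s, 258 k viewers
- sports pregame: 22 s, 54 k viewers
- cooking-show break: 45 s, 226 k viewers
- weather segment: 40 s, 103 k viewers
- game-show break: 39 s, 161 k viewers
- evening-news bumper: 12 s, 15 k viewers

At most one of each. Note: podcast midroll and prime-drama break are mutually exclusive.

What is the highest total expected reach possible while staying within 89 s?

By expected reach per s: cooking-show break 5.02, local-news insert 4.30, game-show break 4.13, weather segment 2.58 lead.
Best packing: cooking-show break + game-show break — 84 s, 387 total.

387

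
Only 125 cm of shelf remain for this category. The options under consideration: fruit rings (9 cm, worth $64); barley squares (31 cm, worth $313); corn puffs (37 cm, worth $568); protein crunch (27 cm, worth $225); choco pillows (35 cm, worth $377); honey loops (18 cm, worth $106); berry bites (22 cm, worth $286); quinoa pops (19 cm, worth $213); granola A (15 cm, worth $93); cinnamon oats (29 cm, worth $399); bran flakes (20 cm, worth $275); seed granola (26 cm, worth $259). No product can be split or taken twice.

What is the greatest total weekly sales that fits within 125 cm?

Taking the top-ratio products first gives fruit rings + corn puffs + berry bites + cinnamon oats + bran flakes for 1592 (117 cm).
Dropping fruit rings and bran flakes frees 29 cm; slotting in choco pillows (35 cm) lifts the total to 1630 at 123 cm.

1630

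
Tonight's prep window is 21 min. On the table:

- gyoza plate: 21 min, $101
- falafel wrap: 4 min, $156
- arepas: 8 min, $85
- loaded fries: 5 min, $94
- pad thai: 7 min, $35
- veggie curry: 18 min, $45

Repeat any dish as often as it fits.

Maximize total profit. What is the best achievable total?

The ratio ordering already packs tightly: 5×falafel wrap, 20 min, 780.
No other feasible combination exceeds 780.

780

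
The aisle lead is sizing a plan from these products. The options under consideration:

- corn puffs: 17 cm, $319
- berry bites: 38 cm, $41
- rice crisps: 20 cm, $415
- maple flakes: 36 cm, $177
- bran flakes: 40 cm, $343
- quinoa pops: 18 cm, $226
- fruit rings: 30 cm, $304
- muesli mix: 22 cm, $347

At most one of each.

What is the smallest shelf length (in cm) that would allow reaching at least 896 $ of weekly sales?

55

Look for the lowest-shelf combination reaching 896.
corn puffs + rice crisps + quinoa pops: 960 weekly sales at 55 cm.
Below 55 cm the best achievable stays under 896.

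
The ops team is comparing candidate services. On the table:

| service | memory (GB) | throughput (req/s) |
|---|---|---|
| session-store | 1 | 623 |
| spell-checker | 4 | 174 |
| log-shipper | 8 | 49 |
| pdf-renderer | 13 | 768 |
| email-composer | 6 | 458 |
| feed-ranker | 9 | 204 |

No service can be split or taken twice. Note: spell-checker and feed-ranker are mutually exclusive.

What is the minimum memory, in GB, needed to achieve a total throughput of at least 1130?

11

Need the lightest bundle worth ≥ 1130.
Taking session-store + spell-checker + email-composer gives 1255 (≥ 1130) for 11 GB.
Below 11 GB the best achievable stays under 1130.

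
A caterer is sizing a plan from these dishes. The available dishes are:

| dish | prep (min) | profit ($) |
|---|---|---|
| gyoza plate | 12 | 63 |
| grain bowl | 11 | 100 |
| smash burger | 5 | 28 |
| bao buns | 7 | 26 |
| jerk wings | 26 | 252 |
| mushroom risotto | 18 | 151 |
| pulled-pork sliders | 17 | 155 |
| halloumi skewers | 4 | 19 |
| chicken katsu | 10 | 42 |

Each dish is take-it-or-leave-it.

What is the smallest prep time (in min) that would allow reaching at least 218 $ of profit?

Look for the lowest-prep combination reaching 218.
jerk wings: 252 profit at 26 min.
No combination under 26 min hits 218.

26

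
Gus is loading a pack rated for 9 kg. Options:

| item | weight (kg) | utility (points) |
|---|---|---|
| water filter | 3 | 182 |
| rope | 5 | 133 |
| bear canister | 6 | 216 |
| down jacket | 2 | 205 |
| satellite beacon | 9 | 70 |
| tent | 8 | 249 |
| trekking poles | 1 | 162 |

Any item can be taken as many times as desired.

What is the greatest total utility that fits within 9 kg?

Best packing: 9×trekking poles — 9 kg, 1458 total.

1458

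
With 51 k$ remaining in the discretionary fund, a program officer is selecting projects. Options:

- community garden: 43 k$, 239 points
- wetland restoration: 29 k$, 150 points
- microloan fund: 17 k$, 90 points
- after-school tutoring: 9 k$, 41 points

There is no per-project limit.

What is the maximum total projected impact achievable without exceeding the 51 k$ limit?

Greedy by ratio would take community garden: 43 k$ used, total 239.
Replace community garden with 3×microloan fund: the trade gains 31 net, giving 270 at 51 k$.
Nothing else within 51 k$ beats 270.

270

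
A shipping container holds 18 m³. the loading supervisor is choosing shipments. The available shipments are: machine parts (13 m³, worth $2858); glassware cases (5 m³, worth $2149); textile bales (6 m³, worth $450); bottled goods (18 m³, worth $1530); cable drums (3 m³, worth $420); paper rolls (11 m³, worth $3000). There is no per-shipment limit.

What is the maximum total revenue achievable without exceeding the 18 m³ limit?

6867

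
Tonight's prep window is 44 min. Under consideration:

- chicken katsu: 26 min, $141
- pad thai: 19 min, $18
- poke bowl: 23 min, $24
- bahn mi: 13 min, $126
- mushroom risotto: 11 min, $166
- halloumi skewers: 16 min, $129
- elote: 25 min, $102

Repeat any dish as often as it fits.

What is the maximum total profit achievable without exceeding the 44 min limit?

664

Ranking by ratio (profit/min): mushroom risotto 15.09, bahn mi 9.69, halloumi skewers 8.06, chicken katsu 5.42.
Taking 4×mushroom risotto: 44 min used, 664 in profit.
Every other selection either busts 44 min or fails to beat 664.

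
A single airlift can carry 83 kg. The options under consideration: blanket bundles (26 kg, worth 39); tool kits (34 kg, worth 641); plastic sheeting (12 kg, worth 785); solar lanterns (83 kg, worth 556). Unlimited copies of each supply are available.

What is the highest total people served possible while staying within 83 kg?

Ranking by ratio (people served/kg): plastic sheeting 65.42, tool kits 18.85, solar lanterns 6.70, blanket bundles 1.50.
Best packing: 6×plastic sheeting — 72 kg, 4710 total.
The spare 11 kg is too small for any remaining supply, and no exchange beats 4710.

4710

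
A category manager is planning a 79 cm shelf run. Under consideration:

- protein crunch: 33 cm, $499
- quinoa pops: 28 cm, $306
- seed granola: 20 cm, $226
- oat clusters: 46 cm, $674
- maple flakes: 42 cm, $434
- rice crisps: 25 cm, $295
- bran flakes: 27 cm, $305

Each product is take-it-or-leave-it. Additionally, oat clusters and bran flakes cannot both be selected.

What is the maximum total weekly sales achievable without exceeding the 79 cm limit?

By weekly sales per cm: protein crunch 15.12, oat clusters 14.65, rice crisps 11.80 lead.
The ratio ordering already packs tightly: protein crunch + oat clusters, 79 cm, 1173.

1173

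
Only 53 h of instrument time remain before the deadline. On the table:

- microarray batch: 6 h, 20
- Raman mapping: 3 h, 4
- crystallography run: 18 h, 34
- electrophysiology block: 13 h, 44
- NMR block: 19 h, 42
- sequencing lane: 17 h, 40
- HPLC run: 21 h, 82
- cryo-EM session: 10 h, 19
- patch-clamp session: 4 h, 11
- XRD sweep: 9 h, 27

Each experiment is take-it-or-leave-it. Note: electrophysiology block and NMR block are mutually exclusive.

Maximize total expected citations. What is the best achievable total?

The ratio ordering already packs tightly: microarray batch + electrophysiology block + HPLC run + patch-clamp session + XRD sweep, 53 h, 184.
Nothing else feasible within 53 h beats 184.

184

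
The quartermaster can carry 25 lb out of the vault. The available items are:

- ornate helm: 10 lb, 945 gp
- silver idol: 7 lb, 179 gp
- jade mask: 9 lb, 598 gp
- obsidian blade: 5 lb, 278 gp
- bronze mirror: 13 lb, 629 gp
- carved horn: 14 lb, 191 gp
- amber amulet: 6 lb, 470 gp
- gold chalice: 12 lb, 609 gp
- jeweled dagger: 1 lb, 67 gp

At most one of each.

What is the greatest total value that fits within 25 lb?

2013

Density check — ornate helm 94.50, amber amulet 78.33, jeweled dagger 67.00 are the best per lb.
Taking the top-ratio items first gives ornate helm + obsidian blade + amber amulet + jeweled dagger for 1760 (22 lb).
Replace obsidian blade and jeweled dagger with jade mask: the trade gains 253 net, giving 2013 at 25 lb.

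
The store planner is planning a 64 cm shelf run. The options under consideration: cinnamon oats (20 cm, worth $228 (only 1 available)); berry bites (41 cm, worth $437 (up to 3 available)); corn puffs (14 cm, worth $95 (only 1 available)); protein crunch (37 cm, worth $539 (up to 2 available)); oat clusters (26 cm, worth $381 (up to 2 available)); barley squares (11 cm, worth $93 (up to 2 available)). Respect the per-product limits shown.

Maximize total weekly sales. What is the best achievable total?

Greedy by ratio would take 2×oat clusters + barley squares: 63 cm used, total 855.
The 37 cm tied up in oat clusters and barley squares is better spent on protein crunch — total rises to 920 (63 cm).
The spare 1 cm is too small for any remaining product, and no exchange beats 920.

920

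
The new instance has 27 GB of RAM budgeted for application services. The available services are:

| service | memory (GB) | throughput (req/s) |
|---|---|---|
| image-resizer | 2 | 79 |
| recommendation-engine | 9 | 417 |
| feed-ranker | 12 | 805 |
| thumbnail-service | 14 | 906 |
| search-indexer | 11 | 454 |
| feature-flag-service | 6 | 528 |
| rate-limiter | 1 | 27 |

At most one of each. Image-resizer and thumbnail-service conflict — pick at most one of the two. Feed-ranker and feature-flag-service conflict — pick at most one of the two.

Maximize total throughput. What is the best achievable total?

1738

By throughput per GB: feature-flag-service 88.00, feed-ranker 67.08, thumbnail-service 64.71, recommendation-engine 46.33 lead.
Taking feed-ranker + thumbnail-service + rate-limiter: 27 GB used, 1738 in throughput.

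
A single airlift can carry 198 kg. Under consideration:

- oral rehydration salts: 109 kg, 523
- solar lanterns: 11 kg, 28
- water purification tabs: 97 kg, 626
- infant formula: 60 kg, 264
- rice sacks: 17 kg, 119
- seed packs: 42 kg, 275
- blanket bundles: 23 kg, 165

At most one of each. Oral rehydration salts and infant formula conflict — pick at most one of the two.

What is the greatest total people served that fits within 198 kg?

1213

Density check — blanket bundles 7.17, rice sacks 7.00, seed packs 6.55, water purification tabs 6.45 are the best per kg.
The ratio ordering already packs tightly: solar lanterns + water purification tabs + rice sacks + seed packs + blanket bundles, 190 kg, 1213.
Every other selection either busts 198 kg or breaks a pairing rule or fails to beat 1213.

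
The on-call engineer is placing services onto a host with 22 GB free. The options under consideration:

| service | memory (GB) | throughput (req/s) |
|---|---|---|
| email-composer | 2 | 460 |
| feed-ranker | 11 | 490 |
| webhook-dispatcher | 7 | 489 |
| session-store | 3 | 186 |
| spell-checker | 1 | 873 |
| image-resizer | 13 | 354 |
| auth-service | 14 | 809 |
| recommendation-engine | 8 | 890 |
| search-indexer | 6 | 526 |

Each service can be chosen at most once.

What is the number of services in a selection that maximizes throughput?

5

Optimal total is 2935.
email-composer + session-store + spell-checker + recommendation-engine + search-indexer hits 2935 at 20 GB.
Any selection reaching 2935 contains exactly 5 services.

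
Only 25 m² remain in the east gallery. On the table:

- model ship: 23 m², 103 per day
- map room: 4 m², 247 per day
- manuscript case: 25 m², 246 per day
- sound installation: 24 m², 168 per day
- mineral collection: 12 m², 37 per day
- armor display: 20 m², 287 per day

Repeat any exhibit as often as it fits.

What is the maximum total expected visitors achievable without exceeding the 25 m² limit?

1482

Density check — map room 61.75, armor display 14.35, manuscript case 9.84 are the best per m².
6×map room uses 24 of the 25 m² and totals 1482.
That's the maximum — no swap from here does better than 1482.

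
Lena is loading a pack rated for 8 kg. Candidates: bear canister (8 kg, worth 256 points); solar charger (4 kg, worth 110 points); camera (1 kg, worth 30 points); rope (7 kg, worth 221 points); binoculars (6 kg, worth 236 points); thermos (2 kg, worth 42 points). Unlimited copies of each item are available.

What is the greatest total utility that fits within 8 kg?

Ranking by ratio (utility/kg): binoculars 39.33, bear canister 32.00, rope 31.57.
The ratio ordering already packs tightly: 2×camera + binoculars, 8 kg, 296.
Nothing else within 8 kg beats 296.

296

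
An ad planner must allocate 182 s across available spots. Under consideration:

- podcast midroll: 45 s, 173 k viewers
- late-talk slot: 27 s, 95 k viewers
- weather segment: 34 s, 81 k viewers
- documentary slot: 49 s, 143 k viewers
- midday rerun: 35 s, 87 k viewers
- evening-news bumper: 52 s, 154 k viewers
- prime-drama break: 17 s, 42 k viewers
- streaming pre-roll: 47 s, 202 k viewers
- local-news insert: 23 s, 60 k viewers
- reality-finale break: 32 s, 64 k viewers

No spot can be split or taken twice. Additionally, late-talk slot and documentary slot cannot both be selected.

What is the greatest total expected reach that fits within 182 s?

The ratio ordering already packs tightly: podcast midroll + late-talk slot + evening-news bumper + streaming pre-roll, 171 s, 624.
The spare 11 s is too small for any remaining spot, and no feasible exchange beats 624.

624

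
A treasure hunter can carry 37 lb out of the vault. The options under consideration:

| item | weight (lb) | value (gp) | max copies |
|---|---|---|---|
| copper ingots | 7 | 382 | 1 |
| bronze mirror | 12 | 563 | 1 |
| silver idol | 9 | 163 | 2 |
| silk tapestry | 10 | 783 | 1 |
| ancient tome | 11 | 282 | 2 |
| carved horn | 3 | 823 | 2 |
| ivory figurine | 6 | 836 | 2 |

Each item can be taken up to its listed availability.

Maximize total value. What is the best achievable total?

4483

By value per lb: carved horn 274.33, ivory figurine 139.33, silk tapestry 78.30, copper ingots 54.57 lead.
The ratio ordering already packs tightly: copper ingots + silk tapestry + 2×carved horn + 2×ivory figurine, 35 lb, 4483.
That's the maximum — no swap from here does better than 4483.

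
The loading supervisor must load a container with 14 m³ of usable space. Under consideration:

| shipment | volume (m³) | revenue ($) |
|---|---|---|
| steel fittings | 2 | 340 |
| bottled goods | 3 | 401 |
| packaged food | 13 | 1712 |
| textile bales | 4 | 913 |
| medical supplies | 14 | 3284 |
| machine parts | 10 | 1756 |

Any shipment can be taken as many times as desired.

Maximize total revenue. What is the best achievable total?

3284

Medical supplies uses 14 of the 14 m³ and totals 3284.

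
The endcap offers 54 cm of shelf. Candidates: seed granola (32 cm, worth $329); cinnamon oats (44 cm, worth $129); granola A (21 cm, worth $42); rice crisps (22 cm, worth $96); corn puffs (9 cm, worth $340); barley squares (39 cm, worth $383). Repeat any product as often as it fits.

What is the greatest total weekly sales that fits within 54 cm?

2040

6×corn puffs uses 54 of the 54 cm and totals 2040.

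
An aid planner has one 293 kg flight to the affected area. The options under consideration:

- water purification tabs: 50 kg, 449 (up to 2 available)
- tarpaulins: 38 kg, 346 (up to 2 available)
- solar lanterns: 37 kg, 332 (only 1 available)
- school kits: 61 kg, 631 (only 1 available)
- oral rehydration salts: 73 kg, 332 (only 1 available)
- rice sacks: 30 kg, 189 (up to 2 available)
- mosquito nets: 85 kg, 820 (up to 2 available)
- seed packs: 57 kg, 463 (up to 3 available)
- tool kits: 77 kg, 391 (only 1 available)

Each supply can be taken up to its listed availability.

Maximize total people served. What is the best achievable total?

2734

The ratio heuristic lands on tarpaulins + school kits + 2×mosquito nets (2617) but leaves 24 kg idle.
Dropping tarpaulins frees 38 kg; slotting in seed packs (57 kg) lifts the total to 2734 at 288 kg.
That's the maximum — no swap from here does better than 2734.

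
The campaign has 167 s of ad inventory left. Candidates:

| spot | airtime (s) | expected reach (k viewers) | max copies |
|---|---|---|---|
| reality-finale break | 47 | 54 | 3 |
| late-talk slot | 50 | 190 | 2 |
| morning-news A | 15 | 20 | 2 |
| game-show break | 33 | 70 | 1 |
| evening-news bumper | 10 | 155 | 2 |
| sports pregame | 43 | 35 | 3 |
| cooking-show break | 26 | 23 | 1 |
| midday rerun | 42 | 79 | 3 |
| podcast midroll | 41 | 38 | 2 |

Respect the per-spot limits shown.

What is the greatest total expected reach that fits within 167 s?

769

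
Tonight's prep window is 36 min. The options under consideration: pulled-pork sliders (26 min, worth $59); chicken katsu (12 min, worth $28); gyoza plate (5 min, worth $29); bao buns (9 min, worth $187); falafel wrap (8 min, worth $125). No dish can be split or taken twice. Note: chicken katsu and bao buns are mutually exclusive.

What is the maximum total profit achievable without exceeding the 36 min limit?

341

Density check — bao buns 20.78, falafel wrap 15.62, gyoza plate 5.80, chicken katsu 2.33 are the best per min.
Gyoza plate + bao buns + falafel wrap uses 22 of the 36 min and totals 341.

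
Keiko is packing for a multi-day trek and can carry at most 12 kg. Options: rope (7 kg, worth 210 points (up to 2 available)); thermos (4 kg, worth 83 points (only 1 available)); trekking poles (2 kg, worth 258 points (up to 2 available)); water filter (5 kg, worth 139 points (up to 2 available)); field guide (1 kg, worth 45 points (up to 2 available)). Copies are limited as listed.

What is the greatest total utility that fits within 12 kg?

771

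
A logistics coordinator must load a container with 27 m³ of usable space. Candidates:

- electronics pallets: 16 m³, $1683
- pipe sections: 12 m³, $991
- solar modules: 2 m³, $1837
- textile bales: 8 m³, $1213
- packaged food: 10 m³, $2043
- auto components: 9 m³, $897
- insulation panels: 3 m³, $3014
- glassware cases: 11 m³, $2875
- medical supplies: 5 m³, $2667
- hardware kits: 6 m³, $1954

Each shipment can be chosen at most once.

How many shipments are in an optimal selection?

5

Best achievable revenue is 12347.
For example solar modules + insulation panels + glassware cases + medical supplies + hardware kits achieves it, using 27 m³.
All optima have 5 shipments.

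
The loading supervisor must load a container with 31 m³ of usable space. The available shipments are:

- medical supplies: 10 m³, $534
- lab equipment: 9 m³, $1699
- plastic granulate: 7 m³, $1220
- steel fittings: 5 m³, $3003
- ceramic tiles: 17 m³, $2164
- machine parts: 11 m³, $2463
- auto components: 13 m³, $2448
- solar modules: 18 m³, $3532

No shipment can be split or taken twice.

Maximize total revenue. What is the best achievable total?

Taking the top-ratio shipments first gives lab equipment + steel fittings + machine parts for 7165 (25 m³).
The 9 m³ tied up in lab equipment is better spent on auto components — total rises to 7914 (29 m³).

7914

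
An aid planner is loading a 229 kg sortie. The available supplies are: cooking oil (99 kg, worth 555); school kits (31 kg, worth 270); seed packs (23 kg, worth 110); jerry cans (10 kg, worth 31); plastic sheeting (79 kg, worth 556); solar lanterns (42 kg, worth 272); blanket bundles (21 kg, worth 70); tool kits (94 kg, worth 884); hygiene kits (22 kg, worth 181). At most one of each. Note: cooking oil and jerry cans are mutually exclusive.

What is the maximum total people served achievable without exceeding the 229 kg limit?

School kits + plastic sheeting + tool kits + hygiene kits uses 226 of the 229 kg and totals 1891.
That's the maximum — no feasible swap from here does better than 1891.

1891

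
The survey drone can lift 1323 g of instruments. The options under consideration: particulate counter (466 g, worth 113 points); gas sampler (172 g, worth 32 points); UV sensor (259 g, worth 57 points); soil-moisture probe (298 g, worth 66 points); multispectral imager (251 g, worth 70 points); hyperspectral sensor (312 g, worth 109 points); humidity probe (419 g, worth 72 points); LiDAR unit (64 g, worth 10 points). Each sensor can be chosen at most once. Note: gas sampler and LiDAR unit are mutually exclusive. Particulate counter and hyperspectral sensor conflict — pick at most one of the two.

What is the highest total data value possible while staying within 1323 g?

334

Ranking by ratio (data value/g): hyperspectral sensor 0.35, multispectral imager 0.28, particulate counter 0.24, soil-moisture probe 0.22.
Best packing: gas sampler + UV sensor + soil-moisture probe + multispectral imager + hyperspectral sensor — 1292 g, 334 total.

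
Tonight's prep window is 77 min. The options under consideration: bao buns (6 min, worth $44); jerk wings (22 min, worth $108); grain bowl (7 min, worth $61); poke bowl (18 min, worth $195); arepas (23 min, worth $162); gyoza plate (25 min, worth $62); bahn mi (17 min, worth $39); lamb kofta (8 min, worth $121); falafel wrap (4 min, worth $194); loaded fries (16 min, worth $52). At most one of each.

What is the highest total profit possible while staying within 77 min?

Taking the top-ratio dishes first gives bao buns + grain bowl + poke bowl + arepas + lamb kofta + falafel wrap for 777 (66 min).
The 6 min tied up in bao buns is better spent on loaded fries — total rises to 785 (76 min).
Next best is jerk wings + poke bowl + arepas + lamb kofta + falafel wrap at 780 (75 min) — short by 5.

785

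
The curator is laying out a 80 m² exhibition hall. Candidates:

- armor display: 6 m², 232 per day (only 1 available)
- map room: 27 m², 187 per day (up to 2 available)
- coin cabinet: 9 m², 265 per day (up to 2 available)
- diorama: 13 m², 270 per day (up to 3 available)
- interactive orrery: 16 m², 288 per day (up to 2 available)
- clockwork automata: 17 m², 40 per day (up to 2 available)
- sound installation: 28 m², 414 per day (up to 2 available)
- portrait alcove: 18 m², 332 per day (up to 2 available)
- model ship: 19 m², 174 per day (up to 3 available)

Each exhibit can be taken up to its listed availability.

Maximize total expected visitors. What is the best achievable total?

1860

Taking armor display + 2×coin cabinet + 3×diorama + interactive orrery: 79 m² used, 1860 in expected visitors.
The spare 1 m² is too small for any remaining exhibit, and no exchange beats 1860.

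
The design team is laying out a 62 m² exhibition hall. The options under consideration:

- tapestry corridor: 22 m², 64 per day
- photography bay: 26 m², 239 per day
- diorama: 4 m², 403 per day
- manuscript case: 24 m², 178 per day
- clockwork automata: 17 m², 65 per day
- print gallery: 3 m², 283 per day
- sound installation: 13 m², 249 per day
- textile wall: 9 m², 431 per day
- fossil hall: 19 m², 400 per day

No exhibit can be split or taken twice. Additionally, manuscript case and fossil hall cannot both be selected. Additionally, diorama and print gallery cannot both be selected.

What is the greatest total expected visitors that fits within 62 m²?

1548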